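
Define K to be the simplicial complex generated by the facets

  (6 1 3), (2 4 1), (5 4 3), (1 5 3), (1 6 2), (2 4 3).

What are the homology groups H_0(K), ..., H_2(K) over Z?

H_0 ≅ Z,  H_1 ≅ Z,  H_2 = 0.

Order the vertices as 1 < 2 < 3 < 4 < 5 < 6. Listing each simplex with vertices in this order, K has dimension 2 with simplices:

  0-simplices (6): [1], [2], [3], [4], [5], [6]
  1-simplices (12): [1,2], [1,3], [1,4], [1,5], [1,6], [2,3], [2,4], [2,6], [3,4], [3,5], [3,6], [4,5]
  2-simplices (6): [1,2,4], [1,2,6], [1,3,5], [1,3,6], [2,3,4], [3,4,5]

so the chain groups are C_0 ≅ Z^6, C_1 ≅ Z^12, C_2 ≅ Z^6.

Boundary ∂_1: C_1 → C_0 maps an edge to its endpoints' difference, ∂[p,q] = q − p. For instance
  ∂[1,5] = [5] − [1].
The 6×12 boundary matrix has rank 5 and Smith normal form diag(1,1,1,1,1).

∂_2: C_2 → C_1 acts by ∂[p,q,r] = [q,r] − [p,r] + [p,q]. For instance
  ∂[1,3,5] = [3,5] − [1,5] + [1,3],
  ∂[1,3,6] = [3,6] − [1,6] + [1,3].
The resulting 12×6 matrix has rank 6, and its Smith normal form has invariant factors (1,1,1,1,1,1).

Reading off H_k = ker ∂_k / im ∂_{k+1}:

  H_0: rank C_0 − rank ∂_1 = 6 − 5 = 1, and the invariant factors of ∂_1 are all 1, so H_0 = Z.
  H_1: rank ker ∂_1 − rank ∂_2 = (12 − 5) − 6 = 1, and the invariant factors of ∂_2 are all 1, so H_1 = Z.
  H_2: rank ker ∂_2 − rank ∂_3 = (6 − 6) − 0 = 0, and there is no ∂_3, so H_2 = 0.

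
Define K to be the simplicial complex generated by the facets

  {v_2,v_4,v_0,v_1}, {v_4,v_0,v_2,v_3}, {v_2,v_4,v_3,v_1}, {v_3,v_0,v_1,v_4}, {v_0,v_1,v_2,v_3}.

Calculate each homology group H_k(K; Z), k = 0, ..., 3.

H_0 ≅ Z,  H_1 = 0,  H_2 = 0,  H_3 ≅ Z.

We work with the vertex ordering v_0 < v_1 < v_2 < v_3 < v_4. The simplices of K, each written with vertices in increasing order, are:

  0-simplices (5): [v_0], [v_1], [v_2], [v_3], [v_4]
  1-simplices (10): [v_0,v_1], [v_0,v_2], [v_0,v_3], [v_0,v_4], [v_1,v_2], [v_1,v_3], [v_1,v_4], [v_2,v_3], [v_2,v_4], [v_3,v_4]
  2-simplices (10): [v_0,v_1,v_2], [v_0,v_1,v_3], [v_0,v_1,v_4], [v_0,v_2,v_3], [v_0,v_2,v_4], [v_0,v_3,v_4], [v_1,v_2,v_3], [v_1,v_2,v_4], [v_1,v_3,v_4], [v_2,v_3,v_4]
  3-simplices (5): [v_0,v_1,v_2,v_3], [v_0,v_1,v_2,v_4], [v_0,v_1,v_3,v_4], [v_0,v_2,v_3,v_4], [v_1,v_2,v_3,v_4]

so the chain groups are C_0 ≅ Z^5, C_1 ≅ Z^10, C_2 ≅ Z^10, C_3 ≅ Z^5.

∂_1: C_1 → C_0 sends each edge [p,q] (with p < q) to q − p.
The resulting 5×10 matrix has rank 4, and its Smith normal form has invariant factors (1,1,1,1).

∂_2: C_2 → C_1 acts by ∂[p,q,r] = [q,r] − [p,r] + [p,q]. For instance
  ∂[v_1,v_3,v_4] = [v_3,v_4] − [v_1,v_4] + [v_1,v_3],
  ∂[v_0,v_1,v_4] = [v_1,v_4] − [v_0,v_4] + [v_0,v_1].
The 10×10 boundary matrix has rank 6 and Smith normal form diag(1,1,1,1,1,1).

∂_3: C_3 → C_2 sends each 3-simplex σ to the alternating sum Σ_i (−1)^i (σ with its i-th vertex removed). For instance
  ∂[v_0,v_1,v_2,v_4] = [v_1,v_2,v_4] − [v_0,v_2,v_4] + [v_0,v_1,v_4] − [v_0,v_1,v_2],
  ∂[v_0,v_1,v_2,v_3] = [v_1,v_2,v_3] − [v_0,v_2,v_3] + [v_0,v_1,v_3] − [v_0,v_1,v_2].
As a 10×5 matrix over Z this has rank 4, with invariant factors (1,1,1,1).

From H_k ≅ ker(∂_k) / im(∂_{k+1}) we obtain:

  H_0: rank C_0 − rank ∂_1 = 5 − 4 = 1, and the invariant factors of ∂_1 are all 1, so H_0 = Z.
  H_1: rank ker ∂_1 − rank ∂_2 = (10 − 4) − 6 = 0, and the invariant factors of ∂_2 are all 1, so H_1 = 0.
  H_2: rank ker ∂_2 − rank ∂_3 = (10 − 6) − 4 = 0, and the invariant factors of ∂_3 are all 1, so H_2 = 0.
  H_3: rank ker ∂_3 − rank ∂_4 = (5 − 4) − 0 = 1, and there is no ∂_4, so H_3 = Z.

As a check, the Euler characteristic is 5 − 10 + 10 − 5 = 0, which agrees with 1 − 0 + 0 − 1 = 0.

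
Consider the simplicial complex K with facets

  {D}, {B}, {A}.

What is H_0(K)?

H_0 = Z^3.

We work with the vertex ordering A < B < D. The simplices of K, each written with vertices in increasing order, are:

  0-simplices (3): A, B, D

Hence C_0 ≅ Z^3.

Now H_k = ker ∂_k / im ∂_{k+1}, so:

  H_0: rank C_0 − rank ∂_1 = 3 − 0 = 3, and there is no ∂_1, so H_0 ≅ Z^3.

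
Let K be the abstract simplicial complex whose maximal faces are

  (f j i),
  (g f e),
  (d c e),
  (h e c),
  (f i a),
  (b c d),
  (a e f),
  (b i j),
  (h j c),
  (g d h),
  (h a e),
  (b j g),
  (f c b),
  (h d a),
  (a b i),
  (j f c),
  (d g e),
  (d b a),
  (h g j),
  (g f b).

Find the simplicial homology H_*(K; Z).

K has 10 vertices, 30 edges, 20 triangles.
rank ∂_0 = 0, rank ∂_1 = 9 ⇒ b_0 = 10 − 0 − 9 = 1; all invariant factors of ∂_1 are 1 so no torsion. So H_0 = Z.
rank ∂_1 = 9, rank ∂_2 = 20 ⇒ b_1 = 30 − 9 − 20 = 1; ∂_2 has invariant factor(s) [2] giving torsion. So H_1 = Z ⊕ Z/2.
rank ∂_2 = 20, rank ∂_3 = 0 ⇒ b_2 = 20 − 20 − 0 = 0. So H_2 = 0.

H_0 ≅ Z,  H_1 ≅ Z ⊕ Z/2,  H_2 = 0.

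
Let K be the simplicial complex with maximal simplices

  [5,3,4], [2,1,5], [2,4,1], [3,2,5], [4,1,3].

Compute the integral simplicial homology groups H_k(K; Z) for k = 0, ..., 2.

We work with the vertex ordering 1 < 2 < 3 < 4 < 5. The simplices of K, each written with vertices in increasing order, are:

  0-simplices (5): [1], [2], [3], [4], [5]
  1-simplices (10): [1,2], [1,3], [1,4], [1,5], [2,3], [2,4], [2,5], [3,4], [3,5], [4,5]
  2-simplices (5): [1,2,4], [1,2,5], [1,3,4], [2,3,5], [3,4,5]

Hence C_0 ≅ Z^5, C_1 ≅ Z^10, C_2 ≅ Z^5.

Boundary ∂_1: C_1 → C_0 sends each edge [p,q] (with p < q) to q − p. For instance
  ∂[3,4] = [4] − [3].
The resulting 5×10 matrix has rank 4, and its Smith normal form has invariant factors (1,1,1,1).

The boundary map ∂_2: C_2 → C_1 sends each 2-simplex [p,q,r] to [q,r] − [p,r] + [p,q]. For instance
  ∂[1,2,4] = [2,4] − [1,4] + [1,2],
  ∂[2,3,5] = [3,5] − [2,5] + [2,3].
The 10×5 boundary matrix has rank 5 and Smith normal form diag(1,1,1,1,1).

From H_k ≅ ker(∂_k) / im(∂_{k+1}) we obtain:

  H_0: rank C_0 − rank ∂_1 = 5 − 4 = 1, and the invariant factors of ∂_1 are all 1, so H_0 ≅ Z.
  H_1: rank ker ∂_1 − rank ∂_2 = (10 − 4) − 5 = 1, and the invariant factors of ∂_2 are all 1, so H_1 ≅ Z.
  H_2: rank ker ∂_2 − rank ∂_3 = (5 − 5) − 0 = 0, and there is no ∂_3, so H_2 ≅ 0.

H_0 ≅ Z,  H_1 ≅ Z,  H_2 = 0.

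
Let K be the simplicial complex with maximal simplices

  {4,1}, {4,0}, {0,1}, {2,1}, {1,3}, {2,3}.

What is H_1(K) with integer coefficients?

Fix the vertex order 0 < 1 < 2 < 3 < 4 and write every simplex with vertices in increasing order. Then dim K = 1 and the simplices of K are:

  0-simplices (5): [0], [1], [2], [3], [4]
  1-simplices (6): [0,1], [0,4], [1,2], [1,3], [1,4], [2,3]

giving chain groups C_0 ≅ Z^5, C_1 ≅ Z^6.

The boundary map ∂_1: C_1 → C_0 sends each edge [p,q] (with p < q) to q − p. For instance
  ∂[0,1] = [1] − [0].
This gives a 5×6 integer matrix of rank 4; reducing to Smith normal form yields diagonal entries (1,1,1,1).

From H_k ≅ ker(∂_k) / im(∂_{k+1}) we obtain:

  H_1: rank ker ∂_1 − rank ∂_2 = (6 − 4) − 0 = 2, and there is no ∂_2, so H_1 = Z^2.

H_1 = Z^2.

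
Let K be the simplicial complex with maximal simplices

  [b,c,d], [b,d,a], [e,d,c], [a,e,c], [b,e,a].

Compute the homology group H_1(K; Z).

H_1 = Z.

K has 5 vertices, 10 edges, 5 triangles.
rank ∂_1 = 4, rank ∂_2 = 5 ⇒ b_1 = 10 − 4 − 5 = 1; all invariant factors of ∂_2 are 1 so no torsion. So H_1 ≅ Z.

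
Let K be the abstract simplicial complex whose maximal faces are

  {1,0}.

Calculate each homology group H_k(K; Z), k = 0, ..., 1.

K has 2 vertices, 1 edge.
rank ∂_0 = 0, rank ∂_1 = 1 ⇒ b_0 = 2 − 0 − 1 = 1; all invariant factors of ∂_1 are 1 so no torsion. So H_0 = Z.
rank ∂_1 = 1, rank ∂_2 = 0 ⇒ b_1 = 1 − 1 − 0 = 0. So H_1 = 0.

H_0 ≅ Z,  H_1 = 0.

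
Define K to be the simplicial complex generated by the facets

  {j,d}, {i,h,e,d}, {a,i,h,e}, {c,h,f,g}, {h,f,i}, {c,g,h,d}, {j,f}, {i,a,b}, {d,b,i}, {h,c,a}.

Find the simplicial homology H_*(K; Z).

H_0 = Z,  H_1 = Z,  H_2 = 0,  H_3 = 0.

We work with the vertex ordering a < b < c < d < e < f < g < h < i < j. The simplices of K, each written with vertices in increasing order, are:

  0-simplices (10): a, b, c, d, e, f, g, h, i, j
  1-simplices (24): ab, ac, ae, ah, ai, bd, bi, cd, cf, cg, ch, de, dg, dh, di, dj, eh, ei, fg, fh, fi, fj, gh, hi
  2-simplices (18): abi, ach, aeh, aei, ahi, bdi, cdg, cdh, cfg, cfh, cgh, deh, dei, dgh, dhi, ehi, fgh, fhi
  3-simplices (4): aehi, cdgh, cfgh, dehi

giving chain groups C_0 ≅ Z^10, C_1 ≅ Z^24, C_2 ≅ Z^18, C_3 ≅ Z^4.

∂_1: C_1 → C_0 is given by ∂[p,q] = [q] − [p]. For instance
  ∂fj = j − f.
The 10×24 boundary matrix has rank 9 and Smith normal form diag(1,1,1,1,1,1,1,1,1).

The boundary map ∂_2: C_2 → C_1 sends each 2-simplex [p,q,r] to [q,r] − [p,r] + [p,q]. For instance
  ∂cdh = dh − ch + cd,
  ∂dhi = hi − di + dh.
As a 24×18 matrix over Z this has rank 14, with invariant factors (1,1,1,1,1,1,1,1,1,1,1,1,1,1).

∂_3: C_3 → C_2 sends each 3-simplex σ to the alternating sum Σ_i (−1)^i (σ with its i-th vertex removed). For instance
  ∂cfgh = fgh − cgh + cfh − cfg,
  ∂dehi = ehi − dhi + dei − deh.
The resulting 18×4 matrix has rank 4, and its Smith normal form has invariant factors (1,1,1,1).

Computing H_k = (kernel of ∂_k) / (image of ∂_{k+1}):

  H_0: rank C_0 − rank ∂_1 = 10 − 9 = 1, and the invariant factors of ∂_1 are all 1, so H_0 ≅ Z.
  H_1: rank ker ∂_1 − rank ∂_2 = (24 − 9) − 14 = 1, and the invariant factors of ∂_2 are all 1, so H_1 ≅ Z.
  H_2: rank ker ∂_2 − rank ∂_3 = (18 − 14) − 4 = 0, and the invariant factors of ∂_3 are all 1, so H_2 ≅ 0.
  H_3: rank ker ∂_3 − rank ∂_4 = (4 − 4) − 0 = 0, and there is no ∂_4, so H_3 ≅ 0.

As a check, the Euler characteristic is 10 − 24 + 18 − 4 = 0, which agrees with 1 − 1 + 0 − 0 = 0.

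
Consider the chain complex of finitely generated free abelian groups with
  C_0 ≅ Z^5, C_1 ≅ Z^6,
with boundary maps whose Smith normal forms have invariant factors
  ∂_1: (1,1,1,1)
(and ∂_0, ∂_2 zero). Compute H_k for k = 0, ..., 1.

H_0: b_0 = 5 − 0 − 4 = 1; torsion from ∂_1 factors > 1: none. So H_0 ≅ Z.
H_1: b_1 = 6 − 4 − 0 = 2; torsion from ∂_2 factors > 1: none. So H_1 ≅ Z^2.

H_0 ≅ Z,  H_1 ≅ Z^2.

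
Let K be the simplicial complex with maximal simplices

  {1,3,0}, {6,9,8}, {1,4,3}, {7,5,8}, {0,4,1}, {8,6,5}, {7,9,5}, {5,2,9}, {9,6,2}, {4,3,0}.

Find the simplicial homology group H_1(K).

H_1 ≅ Z.

Order the vertices as 0 < 1 < 2 < 3 < 4 < 5 < 6 < 7 < 8 < 9. Listing each simplex with vertices in this order, K has dimension 2 with simplices:

  0-simplices (10): [0], [1], [2], [3], [4], [5], [6], [7], [8], [9]
  1-simplices (18): [0,1], [0,3], [0,4], [1,3], [1,4], [2,5], [2,6], [2,9], [3,4], [5,6], [5,7], [5,8], [5,9], [6,8], [6,9], [7,8], [7,9], [8,9]
  2-simplices (10): [0,1,3], [0,1,4], [0,3,4], [1,3,4], [2,5,9], [2,6,9], [5,6,8], [5,7,8], [5,7,9], [6,8,9]

so the chain groups are C_0 ≅ Z^10, C_1 ≅ Z^18, C_2 ≅ Z^10.

∂_1: C_1 → C_0 sends each edge [p,q] (with p < q) to q − p. For instance
  ∂[2,6] = [6] − [2].
As a 10×18 matrix over Z this has rank 8, with invariant factors (1,1,1,1,1,1,1,1).

∂_2: C_2 → C_1 sends each 2-simplex [p,q,r] to [q,r] − [p,r] + [p,q]. For instance
  ∂[0,1,4] = [1,4] − [0,4] + [0,1],
  ∂[0,3,4] = [3,4] − [0,4] + [0,3].
As a 18×10 matrix over Z this has rank 9, with invariant factors (1,1,1,1,1,1,1,1,1).

Reading off H_k = ker ∂_k / im ∂_{k+1}:

  H_1: rank ker ∂_1 − rank ∂_2 = (18 − 8) − 9 = 1, and the invariant factors of ∂_2 are all 1, so H_1 ≅ Z.

(K is a triangulation of the disjoint union of the cylinder S^1 x I and the 2-sphere S^2.)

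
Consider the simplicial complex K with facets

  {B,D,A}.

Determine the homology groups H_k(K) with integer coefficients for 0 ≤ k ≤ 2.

Fix the vertex order A < B < D and write every simplex with vertices in increasing order. Then dim K = 2 and the simplices of K are:

  0-simplices (3): A, B, D
  1-simplices (3): AB, AD, BD
  2-simplices (1): ABD

so the chain groups are C_0 ≅ Z^3, C_1 ≅ Z^3, C_2 ≅ Z^1.

∂_1: C_1 → C_0 sends each edge [p,q] (with p < q) to q − p. For instance
  ∂AD = D − A.
This gives a 3×3 integer matrix of rank 2; reducing to Smith normal form yields diagonal entries (1,1).

The boundary map ∂_2: C_2 → C_1 acts by ∂[p,q,r] = [q,r] − [p,r] + [p,q]. For instance
  ∂ABD = BD − AD + AB.
The 3×1 boundary matrix has rank 1 and Smith normal form diag(1).

Computing H_k = (kernel of ∂_k) / (image of ∂_{k+1}):

  H_0: rank C_0 − rank ∂_1 = 3 − 2 = 1, and the invariant factors of ∂_1 are all 1, so H_0 = Z.
  H_1: rank ker ∂_1 − rank ∂_2 = (3 − 2) − 1 = 0, and the invariant factors of ∂_2 are all 1, so H_1 = 0.
  H_2: rank ker ∂_2 − rank ∂_3 = (1 − 1) − 0 = 0, and there is no ∂_3, so H_2 = 0.

H_0 = Z,  H_1 = 0,  H_2 = 0.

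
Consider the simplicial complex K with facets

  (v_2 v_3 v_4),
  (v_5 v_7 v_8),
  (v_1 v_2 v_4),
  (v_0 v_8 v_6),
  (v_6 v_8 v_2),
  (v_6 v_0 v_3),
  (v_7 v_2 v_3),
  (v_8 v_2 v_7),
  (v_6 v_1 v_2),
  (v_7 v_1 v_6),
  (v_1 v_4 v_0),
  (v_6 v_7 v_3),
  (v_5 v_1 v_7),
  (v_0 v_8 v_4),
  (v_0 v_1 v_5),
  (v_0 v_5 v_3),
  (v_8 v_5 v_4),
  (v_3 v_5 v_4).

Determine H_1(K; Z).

H_1 = Z ⊕ Z/2.

Take the total order v_0 < v_1 < v_2 < v_3 < v_4 < v_5 < v_6 < v_7 < v_8 on the vertex set. Then K (dimension 2) consists of the simplices:

  0-simplices (9): [v_0], [v_1], [v_2], [v_3], [v_4], [v_5], [v_6], [v_7], [v_8]
  1-simplices (27): (27 of them)
  2-simplices (18): (18 of them)

so the chain groups are C_0 ≅ Z^9, C_1 ≅ Z^27, C_2 ≅ Z^18.

The boundary map ∂_1: C_1 → C_0 maps an edge to its endpoints' difference, ∂[p,q] = q − p.
The resulting 9×27 matrix has rank 8, and its Smith normal form has invariant factors (1,1,1,1,1,1,1,1).

The boundary map ∂_2: C_2 → C_1 sends each 2-simplex [p,q,r] to [q,r] − [p,r] + [p,q]. For instance
  ∂[v_3,v_6,v_7] = [v_6,v_7] − [v_3,v_7] + [v_3,v_6],
  ∂[v_3,v_4,v_5] = [v_4,v_5] − [v_3,v_5] + [v_3,v_4].
The resulting 27×18 matrix has rank 18, and its Smith normal form has invariant factors (1,1,1,1,1,1,1,1,1,1,1,1,1,1,1,1,1,2).

Now H_k = ker ∂_k / im ∂_{k+1}, so:

  H_1: rank ker ∂_1 − rank ∂_2 = (27 − 8) − 18 = 1, and ∂_2 has invariant factor 2 > 1, so H_1 = Z ⊕ Z/2.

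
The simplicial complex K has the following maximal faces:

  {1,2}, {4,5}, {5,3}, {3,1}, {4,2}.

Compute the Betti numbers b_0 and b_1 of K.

b_0 = 1, b_1 = 1.

Order the vertices as 1 < 2 < 3 < 4 < 5. Listing each simplex with vertices in this order, K has dimension 1 with simplices:

  0-simplices (5): [1], [2], [3], [4], [5]
  1-simplices (5): [1,2], [1,3], [2,4], [3,5], [4,5]

giving chain groups C_0 ≅ Z^5, C_1 ≅ Z^5.

∂_1: C_1 → C_0 is given by ∂[p,q] = [q] − [p]. For instance
  ∂[1,3] = [3] − [1].
As a 5×5 matrix over Z this has rank 4, with invariant factors (1,1,1,1).

Reading off H_k = ker ∂_k / im ∂_{k+1}:

  H_0: rank C_0 − rank ∂_1 = 5 − 4 = 1, and the invariant factors of ∂_1 are all 1, so H_0 ≅ Z.
  H_1: rank ker ∂_1 − rank ∂_2 = (5 − 4) − 0 = 1, and there is no ∂_2, so H_1 ≅ Z.

As a check, the Euler characteristic is 5 − 5 = 0, which agrees with 1 − 1 = 0.

Hence the Betti numbers are b_0 = 1, b_1 = 1.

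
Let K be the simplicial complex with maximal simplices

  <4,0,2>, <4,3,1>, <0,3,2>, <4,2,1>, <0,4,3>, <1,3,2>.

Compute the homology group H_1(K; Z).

K has 5 vertices, 9 edges, 6 triangles.
rank ∂_1 = 4, rank ∂_2 = 5 ⇒ b_1 = 9 − 4 − 5 = 0; all invariant factors of ∂_2 are 1 so no torsion. So H_1 = 0.

H_1 = 0.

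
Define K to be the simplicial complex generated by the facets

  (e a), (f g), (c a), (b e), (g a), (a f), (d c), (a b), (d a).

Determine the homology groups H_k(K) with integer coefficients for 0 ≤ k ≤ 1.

H_0 ≅ Z,  H_1 ≅ Z^3.

Take the total order a < b < c < d < e < f < g on the vertex set. Then K (dimension 1) consists of the simplices:

  0-simplices (7): a, b, c, d, e, f, g
  1-simplices (9): ab, ac, ad, ae, af, ag, be, cd, fg

Hence C_0 ≅ Z^7, C_1 ≅ Z^9.

Boundary ∂_1: C_1 → C_0 is given by ∂[p,q] = [q] − [p].
The resulting 7×9 matrix has rank 6, and its Smith normal form has invariant factors (1,1,1,1,1,1).

Now H_k = ker ∂_k / im ∂_{k+1}, so:

  H_0: rank C_0 − rank ∂_1 = 7 − 6 = 1, and the invariant factors of ∂_1 are all 1, so H_0 = Z.
  H_1: rank ker ∂_1 − rank ∂_2 = (9 − 6) − 0 = 3, and there is no ∂_2, so H_1 = Z^3.

(K is a triangulation of a wedge of 3 circles.)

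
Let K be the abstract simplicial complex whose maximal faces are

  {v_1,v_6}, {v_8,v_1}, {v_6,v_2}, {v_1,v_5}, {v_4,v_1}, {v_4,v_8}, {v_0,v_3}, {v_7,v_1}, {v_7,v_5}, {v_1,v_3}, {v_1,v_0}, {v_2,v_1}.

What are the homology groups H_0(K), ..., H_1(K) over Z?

H_0 = Z,  H_1 = Z^4.

K has 9 vertices, 12 edges.
rank ∂_0 = 0, rank ∂_1 = 8 ⇒ b_0 = 9 − 0 − 8 = 1; all invariant factors of ∂_1 are 1 so no torsion. So H_0 = Z.
rank ∂_1 = 8, rank ∂_2 = 0 ⇒ b_1 = 12 − 8 − 0 = 4. So H_1 = Z^4.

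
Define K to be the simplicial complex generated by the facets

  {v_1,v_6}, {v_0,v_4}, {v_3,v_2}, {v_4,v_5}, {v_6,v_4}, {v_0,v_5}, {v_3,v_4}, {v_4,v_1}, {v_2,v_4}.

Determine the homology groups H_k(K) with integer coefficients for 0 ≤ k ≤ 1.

H_0 ≅ Z,  H_1 ≅ Z^3.

We work with the vertex ordering v_0 < v_1 < v_2 < v_3 < v_4 < v_5 < v_6. The simplices of K, each written with vertices in increasing order, are:

  0-simplices (7): [v_0], [v_1], [v_2], [v_3], [v_4], [v_5], [v_6]
  1-simplices (9): [v_0,v_4], [v_0,v_5], [v_1,v_4], [v_1,v_6], [v_2,v_3], [v_2,v_4], [v_3,v_4], [v_4,v_5], [v_4,v_6]

Hence C_0 ≅ Z^7, C_1 ≅ Z^9.

∂_1: C_1 → C_0 sends each edge [p,q] (with p < q) to q − p.
The 7×9 boundary matrix has rank 6 and Smith normal form diag(1,1,1,1,1,1).

Now H_k = ker ∂_k / im ∂_{k+1}, so:

  H_0: rank C_0 − rank ∂_1 = 7 − 6 = 1, and the invariant factors of ∂_1 are all 1, so H_0 ≅ Z.
  H_1: rank ker ∂_1 − rank ∂_2 = (9 − 6) − 0 = 3, and there is no ∂_2, so H_1 ≅ Z^3.

As a check, the Euler characteristic is 7 − 9 = -2, which agrees with 1 − 3 = -2.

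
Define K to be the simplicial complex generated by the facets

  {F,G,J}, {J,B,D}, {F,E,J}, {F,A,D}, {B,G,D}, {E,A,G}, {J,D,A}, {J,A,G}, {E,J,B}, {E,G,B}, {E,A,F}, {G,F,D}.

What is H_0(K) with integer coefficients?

H_0 = Z.

Order the vertices as A < B < D < E < F < G < J. Listing each simplex with vertices in this order, K has dimension 2 with simplices:

  0-simplices (7): A, B, D, E, F, G, J
  1-simplices (18): AD, AE, AF, AG, AJ, BD, BE, BG, BJ, DF, DG, DJ, EF, EG, EJ, FG, FJ, GJ
  2-simplices (12): ADF, ADJ, AEF, AEG, AGJ, BDG, BDJ, BEG, BEJ, DFG, EFJ, FGJ

giving chain groups C_0 ≅ Z^7, C_1 ≅ Z^18, C_2 ≅ Z^12.

Boundary ∂_1: C_1 → C_0 sends each edge [p,q] (with p < q) to q − p.
As a 7×18 matrix over Z this has rank 6, with invariant factors (1,1,1,1,1,1).

The boundary map ∂_2: C_2 → C_1 maps a triangle to the signed sum of its edges. For instance
  ∂FGJ = GJ − FJ + FG,
  ∂BDJ = DJ − BJ + BD.
The resulting 18×12 matrix has rank 12, and its Smith normal form has invariant factors (1,1,1,1,1,1,1,1,1,1,1,2).

Now H_k = ker ∂_k / im ∂_{k+1}, so:

  H_0: rank C_0 − rank ∂_1 = 7 − 6 = 1, and the invariant factors of ∂_1 are all 1, so H_0 ≅ Z.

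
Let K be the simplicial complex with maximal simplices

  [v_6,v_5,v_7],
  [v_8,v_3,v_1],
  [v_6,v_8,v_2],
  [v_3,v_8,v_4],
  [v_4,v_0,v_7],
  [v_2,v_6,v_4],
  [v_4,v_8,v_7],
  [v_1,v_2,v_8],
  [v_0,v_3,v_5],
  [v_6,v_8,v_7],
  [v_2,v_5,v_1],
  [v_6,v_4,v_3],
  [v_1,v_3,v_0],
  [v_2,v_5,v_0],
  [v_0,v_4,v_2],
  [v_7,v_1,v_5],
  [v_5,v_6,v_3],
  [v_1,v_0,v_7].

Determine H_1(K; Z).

H_1 ≅ Z ⊕ Z_2.

Order the vertices as v_0 < v_1 < v_2 < v_3 < v_4 < v_5 < v_6 < v_7 < v_8. Listing each simplex with vertices in this order, K has dimension 2 with simplices:

  0-simplices (9): [v_0], [v_1], [v_2], [v_3], [v_4], [v_5], [v_6], [v_7], [v_8]
  1-simplices (27): (27 of them)
  2-simplices (18): (18 of them)

so the chain groups are C_0 ≅ Z^9, C_1 ≅ Z^27, C_2 ≅ Z^18.

Boundary ∂_1: C_1 → C_0 sends each edge [p,q] (with p < q) to q − p. For instance
  ∂[v_2,v_5] = [v_5] − [v_2].
The resulting 9×27 matrix has rank 8, and its Smith normal form has invariant factors (1,1,1,1,1,1,1,1).

The boundary map ∂_2: C_2 → C_1 sends each 2-simplex [p,q,r] to [q,r] − [p,r] + [p,q]. For instance
  ∂[v_1,v_2,v_8] = [v_2,v_8] − [v_1,v_8] + [v_1,v_2],
  ∂[v_4,v_7,v_8] = [v_7,v_8] − [v_4,v_8] + [v_4,v_7].
The resulting 27×18 matrix has rank 18, and its Smith normal form has invariant factors (1,1,1,1,1,1,1,1,1,1,1,1,1,1,1,1,1,2).

From H_k ≅ ker(∂_k) / im(∂_{k+1}) we obtain:

  H_1: rank ker ∂_1 − rank ∂_2 = (27 − 8) − 18 = 1, and ∂_2 has invariant factor 2 > 1, so H_1 = Z ⊕ Z_2.

(K is a triangulation of the Klein bottle.)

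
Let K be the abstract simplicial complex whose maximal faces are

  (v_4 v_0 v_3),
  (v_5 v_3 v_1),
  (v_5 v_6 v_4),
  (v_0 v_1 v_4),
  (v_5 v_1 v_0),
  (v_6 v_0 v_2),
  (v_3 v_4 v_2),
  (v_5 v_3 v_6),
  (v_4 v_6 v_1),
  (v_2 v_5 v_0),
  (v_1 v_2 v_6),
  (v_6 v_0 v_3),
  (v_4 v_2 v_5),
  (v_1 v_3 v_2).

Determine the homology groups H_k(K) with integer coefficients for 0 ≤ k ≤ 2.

H_0 = Z,  H_1 = Z^2,  H_2 = Z.

Fix the vertex order v_0 < v_1 < v_2 < v_3 < v_4 < v_5 < v_6 and write every simplex with vertices in increasing order. Then dim K = 2 and the simplices of K are:

  0-simplices (7): [v_0], [v_1], [v_2], [v_3], [v_4], [v_5], [v_6]
  1-simplices (21): (21 of them)
  2-simplices (14): (14 of them)

so the chain groups are C_0 ≅ Z^7, C_1 ≅ Z^21, C_2 ≅ Z^14.

∂_1: C_1 → C_0 is given by ∂[p,q] = [q] − [p]. For instance
  ∂[v_0,v_2] = [v_2] − [v_0].
As a 7×21 matrix over Z this has rank 6, with invariant factors (1,1,1,1,1,1).

∂_2: C_2 → C_1 maps a triangle to the signed sum of its edges. For instance
  ∂[v_1,v_3,v_5] = [v_3,v_5] − [v_1,v_5] + [v_1,v_3],
  ∂[v_0,v_1,v_4] = [v_1,v_4] − [v_0,v_4] + [v_0,v_1].
As a 21×14 matrix over Z this has rank 13, with invariant factors (1,1,1,1,1,1,1,1,1,1,1,1,1).

From H_k ≅ ker(∂_k) / im(∂_{k+1}) we obtain:

  H_0: rank C_0 − rank ∂_1 = 7 − 6 = 1, and the invariant factors of ∂_1 are all 1, so H_0 ≅ Z.
  H_1: rank ker ∂_1 − rank ∂_2 = (21 − 6) − 13 = 2, and the invariant factors of ∂_2 are all 1, so H_1 ≅ Z^2.
  H_2: rank ker ∂_2 − rank ∂_3 = (14 − 13) − 0 = 1, and there is no ∂_3, so H_2 ≅ Z.

(K is a triangulation of the torus T^2.)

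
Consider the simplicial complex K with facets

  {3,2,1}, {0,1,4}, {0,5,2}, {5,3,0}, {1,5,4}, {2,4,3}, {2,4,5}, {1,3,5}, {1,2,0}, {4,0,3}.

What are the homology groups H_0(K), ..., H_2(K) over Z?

H_0 = Z,  H_1 = Z/2,  H_2 = 0.

Order the vertices as 0 < 1 < 2 < 3 < 4 < 5. Listing each simplex with vertices in this order, K has dimension 2 with simplices:

  0-simplices (6): [0], [1], [2], [3], [4], [5]
  1-simplices (15): [0,1], [0,2], [0,3], [0,4], [0,5], [1,2], [1,3], [1,4], [1,5], [2,3], [2,4], [2,5], [3,4], [3,5], [4,5]
  2-simplices (10): [0,1,2], [0,1,4], [0,2,5], [0,3,4], [0,3,5], [1,2,3], [1,3,5], [1,4,5], [2,3,4], [2,4,5]

so the chain groups are C_0 ≅ Z^6, C_1 ≅ Z^15, C_2 ≅ Z^10.

Boundary ∂_1: C_1 → C_0 is given by ∂[p,q] = [q] − [p]. For instance
  ∂[1,3] = [3] − [1].
As a 6×15 matrix over Z this has rank 5, with invariant factors (1,1,1,1,1).

∂_2: C_2 → C_1 maps a triangle to the signed sum of its edges. For instance
  ∂[0,2,5] = [2,5] − [0,5] + [0,2],
  ∂[1,2,3] = [2,3] − [1,3] + [1,2].
As a 15×10 matrix over Z this has rank 10, with invariant factors (1,1,1,1,1,1,1,1,1,2).

Computing H_k = (kernel of ∂_k) / (image of ∂_{k+1}):

  H_0: rank C_0 − rank ∂_1 = 6 − 5 = 1, and the invariant factors of ∂_1 are all 1, so H_0 ≅ Z.
  H_1: rank ker ∂_1 − rank ∂_2 = (15 − 5) − 10 = 0, and ∂_2 has invariant factor 2 > 1, so H_1 ≅ Z/2.
  H_2: rank ker ∂_2 − rank ∂_3 = (10 − 10) − 0 = 0, and there is no ∂_3, so H_2 ≅ 0.

As a check, the Euler characteristic is 6 − 15 + 10 = 1, which agrees with 1 − 0 + 0 = 1.
(K is a triangulation of the real projective plane RP^2.)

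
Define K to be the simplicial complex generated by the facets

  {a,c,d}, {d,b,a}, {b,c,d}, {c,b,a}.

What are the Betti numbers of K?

Fix the vertex order a < b < c < d and write every simplex with vertices in increasing order. Then dim K = 2 and the simplices of K are:

  0-simplices (4): a, b, c, d
  1-simplices (6): ab, ac, ad, bc, bd, cd
  2-simplices (4): abc, abd, acd, bcd

Hence C_0 ≅ Z^4, C_1 ≅ Z^6, C_2 ≅ Z^4.

Boundary ∂_1: C_1 → C_0 maps an edge to its endpoints' difference, ∂[p,q] = q − p.
As a 4×6 matrix over Z this has rank 3, with invariant factors (1,1,1).

Boundary ∂_2: C_2 → C_1 acts by ∂[p,q,r] = [q,r] − [p,r] + [p,q]. For instance
  ∂abd = bd − ad + ab,
  ∂acd = cd − ad + ac.
The resulting 6×4 matrix has rank 3, and its Smith normal form has invariant factors (1,1,1).

Now H_k = ker ∂_k / im ∂_{k+1}, so:

  H_0: rank C_0 − rank ∂_1 = 4 − 3 = 1, and the invariant factors of ∂_1 are all 1, so H_0 = Z.
  H_1: rank ker ∂_1 − rank ∂_2 = (6 − 3) − 3 = 0, and the invariant factors of ∂_2 are all 1, so H_1 = 0.
  H_2: rank ker ∂_2 − rank ∂_3 = (4 − 3) − 0 = 1, and there is no ∂_3, so H_2 = Z.

Hence the Betti numbers are b_0 = 1, b_1 = 0, b_2 = 1.

b_0 = 1, b_1 = 0, b_2 = 1.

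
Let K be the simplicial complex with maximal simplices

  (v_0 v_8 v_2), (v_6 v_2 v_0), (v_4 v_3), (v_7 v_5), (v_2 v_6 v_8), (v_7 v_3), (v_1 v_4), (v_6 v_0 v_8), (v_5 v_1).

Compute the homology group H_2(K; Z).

H_2 = Z.

Fix the vertex order v_0 < v_1 < v_2 < v_3 < v_4 < v_5 < v_6 < v_7 < v_8 and write every simplex with vertices in increasing order. Then dim K = 2 and the simplices of K are:

  0-simplices (9): [v_0], [v_1], [v_2], [v_3], [v_4], [v_5], [v_6], [v_7], [v_8]
  1-simplices (11): [v_0,v_2], [v_0,v_6], [v_0,v_8], [v_1,v_4], [v_1,v_5], [v_2,v_6], [v_2,v_8], [v_3,v_4], [v_3,v_7], [v_5,v_7], [v_6,v_8]
  2-simplices (4): [v_0,v_2,v_6], [v_0,v_2,v_8], [v_0,v_6,v_8], [v_2,v_6,v_8]

giving chain groups C_0 ≅ Z^9, C_1 ≅ Z^11, C_2 ≅ Z^4.

∂_1: C_1 → C_0 sends each edge [p,q] (with p < q) to q − p.
The 9×11 boundary matrix has rank 7 and Smith normal form diag(1,1,1,1,1,1,1).

Boundary ∂_2: C_2 → C_1 sends each 2-simplex [p,q,r] to [q,r] − [p,r] + [p,q]. For instance
  ∂[v_2,v_6,v_8] = [v_6,v_8] − [v_2,v_8] + [v_2,v_6],
  ∂[v_0,v_2,v_8] = [v_2,v_8] − [v_0,v_8] + [v_0,v_2].
As a 11×4 matrix over Z this has rank 3, with invariant factors (1,1,1).

Now H_k = ker ∂_k / im ∂_{k+1}, so:

  H_2: rank ker ∂_2 − rank ∂_3 = (4 − 3) − 0 = 1, and there is no ∂_3, so H_2 = Z.

(K is a triangulation of the disjoint union of the circle S^1 and the 2-sphere S^2.)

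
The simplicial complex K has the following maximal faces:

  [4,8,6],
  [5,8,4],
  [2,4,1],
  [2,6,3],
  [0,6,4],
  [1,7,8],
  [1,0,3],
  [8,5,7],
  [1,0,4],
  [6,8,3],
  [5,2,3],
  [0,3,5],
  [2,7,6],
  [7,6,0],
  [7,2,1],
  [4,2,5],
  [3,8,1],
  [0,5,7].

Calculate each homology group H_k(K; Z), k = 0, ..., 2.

Order the vertices as 0 < 1 < 2 < 3 < 4 < 5 < 6 < 7 < 8. Listing each simplex with vertices in this order, K has dimension 2 with simplices:

  0-simplices (9): [0], [1], [2], [3], [4], [5], [6], [7], [8]
  1-simplices (27): (27 of them)
  2-simplices (18): [0,1,3], [0,1,4], [0,3,5], [0,4,6], [0,5,7], [0,6,7], [1,2,4], [1,2,7], [1,3,8], [1,7,8], [2,3,5], [2,3,6], [2,4,5], [2,6,7], [3,6,8], [4,5,8], [4,6,8], [5,7,8]

giving chain groups C_0 ≅ Z^9, C_1 ≅ Z^27, C_2 ≅ Z^18.

The boundary map ∂_1: C_1 → C_0 sends each edge [p,q] (with p < q) to q − p.
The resulting 9×27 matrix has rank 8, and its Smith normal form has invariant factors (1,1,1,1,1,1,1,1).

∂_2: C_2 → C_1 acts by ∂[p,q,r] = [q,r] − [p,r] + [p,q]. For instance
  ∂[1,3,8] = [3,8] − [1,8] + [1,3],
  ∂[2,6,7] = [6,7] − [2,7] + [2,6].
As a 27×18 matrix over Z this has rank 17, with invariant factors (1,1,1,1,1,1,1,1,1,1,1,1,1,1,1,1,1).

Computing H_k = (kernel of ∂_k) / (image of ∂_{k+1}):

  H_0: rank C_0 − rank ∂_1 = 9 − 8 = 1, and the invariant factors of ∂_1 are all 1, so H_0 = Z.
  H_1: rank ker ∂_1 − rank ∂_2 = (27 − 8) − 17 = 2, and the invariant factors of ∂_2 are all 1, so H_1 = Z^2.
  H_2: rank ker ∂_2 − rank ∂_3 = (18 − 17) − 0 = 1, and there is no ∂_3, so H_2 = Z.

As a check, the Euler characteristic is 9 − 27 + 18 = 0, which agrees with 1 − 2 + 1 = 0.

H_0 = Z,  H_1 = Z^2,  H_2 = Z.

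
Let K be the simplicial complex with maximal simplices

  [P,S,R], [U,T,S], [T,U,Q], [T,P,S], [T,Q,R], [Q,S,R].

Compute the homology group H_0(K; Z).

Take the total order P < Q < R < S < T < U on the vertex set. Then K (dimension 2) consists of the simplices:

  0-simplices (6): P, Q, R, S, T, U
  1-simplices (12): PR, PS, PT, QR, QS, QT, QU, RS, RT, ST, SU, TU
  2-simplices (6): PRS, PST, QRS, QRT, QTU, STU

Hence C_0 ≅ Z^6, C_1 ≅ Z^12, C_2 ≅ Z^6.

∂_1: C_1 → C_0 is given by ∂[p,q] = [q] − [p].
This gives a 6×12 integer matrix of rank 5; reducing to Smith normal form yields diagonal entries (1,1,1,1,1).

Boundary ∂_2: C_2 → C_1 acts by ∂[p,q,r] = [q,r] − [p,r] + [p,q]. For instance
  ∂QTU = TU − QU + QT,
  ∂QRT = RT − QT + QR.
The resulting 12×6 matrix has rank 6, and its Smith normal form has invariant factors (1,1,1,1,1,1).

Computing H_k = (kernel of ∂_k) / (image of ∂_{k+1}):

  H_0: rank C_0 − rank ∂_1 = 6 − 5 = 1, and the invariant factors of ∂_1 are all 1, so H_0 = Z.

H_0 = Z.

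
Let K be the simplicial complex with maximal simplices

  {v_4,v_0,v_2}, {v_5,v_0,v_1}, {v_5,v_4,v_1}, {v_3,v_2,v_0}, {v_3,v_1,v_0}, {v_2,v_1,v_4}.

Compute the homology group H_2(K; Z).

Take the total order v_0 < v_1 < v_2 < v_3 < v_4 < v_5 on the vertex set. Then K (dimension 2) consists of the simplices:

  0-simplices (6): [v_0], [v_1], [v_2], [v_3], [v_4], [v_5]
  1-simplices (12): [v_0,v_1], [v_0,v_2], [v_0,v_3], [v_0,v_4], [v_0,v_5], [v_1,v_2], [v_1,v_3], [v_1,v_4], [v_1,v_5], [v_2,v_3], [v_2,v_4], [v_4,v_5]
  2-simplices (6): [v_0,v_1,v_3], [v_0,v_1,v_5], [v_0,v_2,v_3], [v_0,v_2,v_4], [v_1,v_2,v_4], [v_1,v_4,v_5]

Hence C_0 ≅ Z^6, C_1 ≅ Z^12, C_2 ≅ Z^6.

The boundary map ∂_1: C_1 → C_0 sends each edge [p,q] (with p < q) to q − p. For instance
  ∂[v_0,v_4] = [v_4] − [v_0].
This gives a 6×12 integer matrix of rank 5; reducing to Smith normal form yields diagonal entries (1,1,1,1,1).

The boundary map ∂_2: C_2 → C_1 maps a triangle to the signed sum of its edges. For instance
  ∂[v_1,v_2,v_4] = [v_2,v_4] − [v_1,v_4] + [v_1,v_2],
  ∂[v_0,v_1,v_3] = [v_1,v_3] − [v_0,v_3] + [v_0,v_1].
The resulting 12×6 matrix has rank 6, and its Smith normal form has invariant factors (1,1,1,1,1,1).

Reading off H_k = ker ∂_k / im ∂_{k+1}:

  H_2: rank ker ∂_2 − rank ∂_3 = (6 − 6) − 0 = 0, and there is no ∂_3, so H_2 ≅ 0.

(K is a triangulation of the cylinder S^1 x I.)

H_2 ≅ 0.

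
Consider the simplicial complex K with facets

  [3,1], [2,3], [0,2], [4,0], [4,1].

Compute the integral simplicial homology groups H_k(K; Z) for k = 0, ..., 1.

K has 5 vertices, 5 edges.
rank ∂_0 = 0, rank ∂_1 = 4 ⇒ b_0 = 5 − 0 − 4 = 1; all invariant factors of ∂_1 are 1 so no torsion. So H_0 ≅ Z.
rank ∂_1 = 4, rank ∂_2 = 0 ⇒ b_1 = 5 − 4 − 0 = 1. So H_1 ≅ Z.

H_0 = Z,  H_1 = Z.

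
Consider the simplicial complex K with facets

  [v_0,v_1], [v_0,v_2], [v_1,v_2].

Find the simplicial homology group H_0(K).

We work with the vertex ordering v_0 < v_1 < v_2. The simplices of K, each written with vertices in increasing order, are:

  0-simplices (3): [v_0], [v_1], [v_2]
  1-simplices (3): [v_0,v_1], [v_0,v_2], [v_1,v_2]

Hence C_0 ≅ Z^3, C_1 ≅ Z^3.

Boundary ∂_1: C_1 → C_0 is given by ∂[p,q] = [q] − [p]. For instance
  ∂[v_0,v_2] = [v_2] − [v_0].
This gives a 3×3 integer matrix of rank 2; reducing to Smith normal form yields diagonal entries (1,1).

Computing H_k = (kernel of ∂_k) / (image of ∂_{k+1}):

  H_0: rank C_0 − rank ∂_1 = 3 − 2 = 1, and the invariant factors of ∂_1 are all 1, so H_0 = Z.

(K is a triangulation of the circle S^1.)

H_0 = Z.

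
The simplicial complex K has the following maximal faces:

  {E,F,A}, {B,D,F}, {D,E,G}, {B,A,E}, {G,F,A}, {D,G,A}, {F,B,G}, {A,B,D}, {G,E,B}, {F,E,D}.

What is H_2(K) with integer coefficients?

We work with the vertex ordering A < B < D < E < F < G. The simplices of K, each written with vertices in increasing order, are:

  0-simplices (6): A, B, D, E, F, G
  1-simplices (15): AB, AD, AE, AF, AG, BD, BE, BF, BG, DE, DF, DG, EF, EG, FG
  2-simplices (10): ABD, ABE, ADG, AEF, AFG, BDF, BEG, BFG, DEF, DEG

Hence C_0 ≅ Z^6, C_1 ≅ Z^15, C_2 ≅ Z^10.

The boundary map ∂_1: C_1 → C_0 sends each edge [p,q] (with p < q) to q − p. For instance
  ∂AD = D − A.
The resulting 6×15 matrix has rank 5, and its Smith normal form has invariant factors (1,1,1,1,1).

The boundary map ∂_2: C_2 → C_1 sends each 2-simplex [p,q,r] to [q,r] − [p,r] + [p,q]. For instance
  ∂AEF = EF − AF + AE,
  ∂ADG = DG − AG + AD.
The 15×10 boundary matrix has rank 10 and Smith normal form diag(1,1,1,1,1,1,1,1,1,2).

Reading off H_k = ker ∂_k / im ∂_{k+1}:

  H_2: rank ker ∂_2 − rank ∂_3 = (10 − 10) − 0 = 0, and there is no ∂_3, so H_2 = 0.

H_2 ≅ 0.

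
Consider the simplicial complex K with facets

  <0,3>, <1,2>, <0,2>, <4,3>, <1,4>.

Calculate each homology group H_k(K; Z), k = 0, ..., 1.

Order the vertices as 0 < 1 < 2 < 3 < 4. Listing each simplex with vertices in this order, K has dimension 1 with simplices:

  0-simplices (5): [0], [1], [2], [3], [4]
  1-simplices (5): [0,2], [0,3], [1,2], [1,4], [3,4]

giving chain groups C_0 ≅ Z^5, C_1 ≅ Z^5.

The boundary map ∂_1: C_1 → C_0 sends each edge [p,q] (with p < q) to q − p.
This gives a 5×5 integer matrix of rank 4; reducing to Smith normal form yields diagonal entries (1,1,1,1).

From H_k ≅ ker(∂_k) / im(∂_{k+1}) we obtain:

  H_0: rank C_0 − rank ∂_1 = 5 − 4 = 1, and the invariant factors of ∂_1 are all 1, so H_0 = Z.
  H_1: rank ker ∂_1 − rank ∂_2 = (5 − 4) − 0 = 1, and there is no ∂_2, so H_1 = Z.

H_0 ≅ Z,  H_1 ≅ Z.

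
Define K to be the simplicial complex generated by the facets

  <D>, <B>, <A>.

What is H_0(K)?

We work with the vertex ordering A < B < D. The simplices of K, each written with vertices in increasing order, are:

  0-simplices (3): A, B, D

giving chain groups C_0 ≅ Z^3.

Computing H_k = (kernel of ∂_k) / (image of ∂_{k+1}):

  H_0: rank C_0 − rank ∂_1 = 3 − 0 = 3, and there is no ∂_1, so H_0 = Z^3.

H_0 = Z^3.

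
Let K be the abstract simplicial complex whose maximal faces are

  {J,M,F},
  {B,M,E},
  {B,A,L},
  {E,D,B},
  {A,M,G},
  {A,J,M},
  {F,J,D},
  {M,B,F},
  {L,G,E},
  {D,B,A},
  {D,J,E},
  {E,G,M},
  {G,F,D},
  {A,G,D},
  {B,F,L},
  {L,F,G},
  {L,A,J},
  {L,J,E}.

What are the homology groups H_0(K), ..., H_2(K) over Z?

H_0 = Z,  H_1 = Z^2,  H_2 = Z.

Fix the vertex order A < B < D < E < F < G < J < L < M and write every simplex with vertices in increasing order. Then dim K = 2 and the simplices of K are:

  0-simplices (9): A, B, D, E, F, G, J, L, M
  1-simplices (27): AB, AD, AG, AJ, AL, AM, BD, BE, BF, BL, BM, DE, DF, DG, DJ, EG, EJ, EL, EM, FG, FJ, FL, FM, GL, GM, JL, JM
  2-simplices (18): ABD, ABL, ADG, AGM, AJL, AJM, BDE, BEM, BFL, BFM, DEJ, DFG, DFJ, EGL, EGM, EJL, FGL, FJM

giving chain groups C_0 ≅ Z^9, C_1 ≅ Z^27, C_2 ≅ Z^18.

∂_1: C_1 → C_0 is given by ∂[p,q] = [q] − [p].
This gives a 9×27 integer matrix of rank 8; reducing to Smith normal form yields diagonal entries (1,1,1,1,1,1,1,1).

The boundary map ∂_2: C_2 → C_1 maps a triangle to the signed sum of its edges. For instance
  ∂DFJ = FJ − DJ + DF,
  ∂FGL = GL − FL + FG.
As a 27×18 matrix over Z this has rank 17, with invariant factors (1,1,1,1,1,1,1,1,1,1,1,1,1,1,1,1,1).

Now H_k = ker ∂_k / im ∂_{k+1}, so:

  H_0: rank C_0 − rank ∂_1 = 9 − 8 = 1, and the invariant factors of ∂_1 are all 1, so H_0 = Z.
  H_1: rank ker ∂_1 − rank ∂_2 = (27 − 8) − 17 = 2, and the invariant factors of ∂_2 are all 1, so H_1 = Z^2.
  H_2: rank ker ∂_2 − rank ∂_3 = (18 − 17) − 0 = 1, and there is no ∂_3, so H_2 = Z.

As a check, the Euler characteristic is 9 − 27 + 18 = 0, which agrees with 1 − 2 + 1 = 0.
(K is a triangulation of the torus T^2.)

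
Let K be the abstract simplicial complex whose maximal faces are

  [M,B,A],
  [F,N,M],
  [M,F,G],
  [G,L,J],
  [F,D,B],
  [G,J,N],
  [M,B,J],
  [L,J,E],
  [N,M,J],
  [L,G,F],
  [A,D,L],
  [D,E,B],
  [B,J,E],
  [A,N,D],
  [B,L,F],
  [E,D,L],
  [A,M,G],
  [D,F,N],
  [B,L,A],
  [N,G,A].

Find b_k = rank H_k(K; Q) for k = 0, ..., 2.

Fix the vertex order A < B < D < E < F < G < J < L < M < N and write every simplex with vertices in increasing order. Then dim K = 2 and the simplices of K are:

  0-simplices (10): A, B, D, E, F, G, J, L, M, N
  1-simplices (30): AB, AD, AG, AL, AM, AN, BD, BE, BF, BJ, BL, BM, DE, DF, DL, DN, EJ, EL, FG, FL, FM, FN, GJ, GL, GM, GN, JL, JM, JN, MN
  2-simplices (20): ABL, ABM, ADL, ADN, AGM, AGN, BDE, BDF, BEJ, BFL, BJM, DEL, DFN, EJL, FGL, FGM, FMN, GJL, GJN, JMN

giving chain groups C_0 ≅ Z^10, C_1 ≅ Z^30, C_2 ≅ Z^20.

Boundary ∂_1: C_1 → C_0 is given by ∂[p,q] = [q] − [p].
The 10×30 boundary matrix has rank 9 and Smith normal form diag(1,1,1,1,1,1,1,1,1).

Boundary ∂_2: C_2 → C_1 maps a triangle to the signed sum of its edges. For instance
  ∂FGM = GM − FM + FG,
  ∂BDF = DF − BF + BD.
As a 30×20 matrix over Z this has rank 20, with invariant factors (1,1,1,1,1,1,1,1,1,1,1,1,1,1,1,1,1,1,1,2).

From H_k ≅ ker(∂_k) / im(∂_{k+1}) we obtain:

  H_0: rank C_0 − rank ∂_1 = 10 − 9 = 1, and the invariant factors of ∂_1 are all 1, so H_0 ≅ Z.
  H_1: rank ker ∂_1 − rank ∂_2 = (30 − 9) − 20 = 1, and ∂_2 has invariant factor 2 > 1, so H_1 ≅ Z ⊕ Z/2Z.
  H_2: rank ker ∂_2 − rank ∂_3 = (20 − 20) − 0 = 0, and there is no ∂_3, so H_2 ≅ 0.

As a check, the Euler characteristic is 10 − 30 + 20 = 0, which agrees with 1 − 1 + 0 = 0.

Hence the Betti numbers are b_0 = 1, b_1 = 1, b_2 = 0.

b_0 = 1, b_1 = 1, b_2 = 0.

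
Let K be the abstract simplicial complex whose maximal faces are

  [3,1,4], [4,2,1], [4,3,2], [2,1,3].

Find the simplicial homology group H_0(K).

H_0 = Z.

Fix the vertex order 1 < 2 < 3 < 4 and write every simplex with vertices in increasing order. Then dim K = 2 and the simplices of K are:

  0-simplices (4): [1], [2], [3], [4]
  1-simplices (6): [1,2], [1,3], [1,4], [2,3], [2,4], [3,4]
  2-simplices (4): [1,2,3], [1,2,4], [1,3,4], [2,3,4]

giving chain groups C_0 ≅ Z^4, C_1 ≅ Z^6, C_2 ≅ Z^4.

∂_1: C_1 → C_0 maps an edge to its endpoints' difference, ∂[p,q] = q − p. For instance
  ∂[1,3] = [3] − [1].
The 4×6 boundary matrix has rank 3 and Smith normal form diag(1,1,1).

The boundary map ∂_2: C_2 → C_1 acts by ∂[p,q,r] = [q,r] − [p,r] + [p,q]. For instance
  ∂[1,3,4] = [3,4] − [1,4] + [1,3],
  ∂[1,2,3] = [2,3] − [1,3] + [1,2].
The resulting 6×4 matrix has rank 3, and its Smith normal form has invariant factors (1,1,1).

From H_k ≅ ker(∂_k) / im(∂_{k+1}) we obtain:

  H_0: rank C_0 − rank ∂_1 = 4 − 3 = 1, and the invariant factors of ∂_1 are all 1, so H_0 ≅ Z.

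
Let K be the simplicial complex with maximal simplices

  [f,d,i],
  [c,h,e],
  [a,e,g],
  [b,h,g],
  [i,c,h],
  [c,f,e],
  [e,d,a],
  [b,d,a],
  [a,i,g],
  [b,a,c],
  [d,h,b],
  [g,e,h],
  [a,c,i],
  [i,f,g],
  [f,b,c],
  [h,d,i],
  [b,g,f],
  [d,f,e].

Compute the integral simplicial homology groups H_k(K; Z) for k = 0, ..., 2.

Order the vertices as a < b < c < d < e < f < g < h < i. Listing each simplex with vertices in this order, K has dimension 2 with simplices:

  0-simplices (9): a, b, c, d, e, f, g, h, i
  1-simplices (27): ab, ac, ad, ae, ag, ai, bc, bd, bf, bg, bh, ce, cf, ch, ci, de, df, dh, di, ef, eg, eh, fg, fi, gh, gi, hi
  2-simplices (18): abc, abd, aci, ade, aeg, agi, bcf, bdh, bfg, bgh, cef, ceh, chi, def, dfi, dhi, egh, fgi

so the chain groups are C_0 ≅ Z^9, C_1 ≅ Z^27, C_2 ≅ Z^18.

The boundary map ∂_1: C_1 → C_0 maps an edge to its endpoints' difference, ∂[p,q] = q − p. For instance
  ∂bg = g − b.
As a 9×27 matrix over Z this has rank 8, with invariant factors (1,1,1,1,1,1,1,1).

The boundary map ∂_2: C_2 → C_1 maps a triangle to the signed sum of its edges. For instance
  ∂bfg = fg − bg + bf,
  ∂fgi = gi − fi + fg.
This gives a 27×18 integer matrix of rank 17; reducing to Smith normal form yields diagonal entries (1,1,1,1,1,1,1,1,1,1,1,1,1,1,1,1,1).

Now H_k = ker ∂_k / im ∂_{k+1}, so:

  H_0: rank C_0 − rank ∂_1 = 9 − 8 = 1, and the invariant factors of ∂_1 are all 1, so H_0 ≅ Z.
  H_1: rank ker ∂_1 − rank ∂_2 = (27 − 8) − 17 = 2, and the invariant factors of ∂_2 are all 1, so H_1 ≅ Z^2.
  H_2: rank ker ∂_2 − rank ∂_3 = (18 − 17) − 0 = 1, and there is no ∂_3, so H_2 ≅ Z.

(K is a triangulation of the torus T^2.)

H_0 ≅ Z,  H_1 ≅ Z^2,  H_2 ≅ Z.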